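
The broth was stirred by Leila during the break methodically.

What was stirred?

the broth

'the broth' marks the patient of the stirring event.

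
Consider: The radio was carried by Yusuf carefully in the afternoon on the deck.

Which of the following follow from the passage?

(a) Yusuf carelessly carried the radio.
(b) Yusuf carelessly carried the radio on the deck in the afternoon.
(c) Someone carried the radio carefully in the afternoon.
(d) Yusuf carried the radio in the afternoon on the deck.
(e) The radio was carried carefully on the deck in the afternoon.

(a) Not entailed — 'carelessly' adds a manner not in (and inconsistent with) the original.
(b) Not entailed — 'carelessly' adds a manner not in (and inconsistent with) the original.
(c) Entailed — this follows by dropping conjuncts from the carrying event's description.
(d) Entailed — dropping 'carefully' leaves a sub-description the original still satisfies.
(e) Entailed — this follows by dropping conjuncts from the carrying event's description.

(c), (d), (e)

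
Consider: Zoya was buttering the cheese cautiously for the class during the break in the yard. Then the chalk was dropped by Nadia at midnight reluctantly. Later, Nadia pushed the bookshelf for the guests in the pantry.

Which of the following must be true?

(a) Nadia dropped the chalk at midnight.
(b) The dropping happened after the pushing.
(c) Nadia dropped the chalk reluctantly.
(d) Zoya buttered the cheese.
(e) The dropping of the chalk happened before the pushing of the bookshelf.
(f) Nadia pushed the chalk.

(a) Entailed — this follows by dropping conjuncts from the dropping event's description.
(b) Not entailed — the narrative places the dropping before the pushing, not after.
(c) Entailed — dropping 'at midnight' leaves a sub-description the original still satisfies.
(d) Not entailed — 'was buttering' is progressive on an accomplishment; it does not entail the completed 'buttered'.
(e) Entailed — the narrative places the dropping before the pushing.
(f) Not entailed — Nadia pushed the bookshelf, not the chalk; the chalk belongs to the dropping event.

(a), (c), (e)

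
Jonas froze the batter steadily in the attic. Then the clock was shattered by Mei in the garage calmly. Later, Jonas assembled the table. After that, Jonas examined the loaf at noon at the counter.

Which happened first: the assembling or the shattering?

The connectives place the shattering before the assembling.

the shattering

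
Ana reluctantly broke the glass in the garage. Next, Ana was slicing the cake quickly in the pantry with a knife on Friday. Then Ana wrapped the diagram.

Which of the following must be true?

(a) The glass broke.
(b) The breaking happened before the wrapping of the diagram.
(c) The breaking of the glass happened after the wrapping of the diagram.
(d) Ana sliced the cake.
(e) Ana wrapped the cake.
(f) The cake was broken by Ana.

(a), (b)

(a) Entailed — 'Ana broke the glass' is causative; it entails the inchoative 'the glass broke'.
(b) Entailed — the narrative places the breaking before the wrapping.
(c) Not entailed — the narrative places the breaking before the wrapping, not after.
(d) Not entailed — 'was slicing' is progressive on an accomplishment; it does not entail the completed 'sliced'.
(e) Not entailed — Ana wrapped the diagram, not the cake; the cake belongs to the slicing event.
(f) Not entailed — Ana broke the glass, not the cake; the cake belongs to the slicing event.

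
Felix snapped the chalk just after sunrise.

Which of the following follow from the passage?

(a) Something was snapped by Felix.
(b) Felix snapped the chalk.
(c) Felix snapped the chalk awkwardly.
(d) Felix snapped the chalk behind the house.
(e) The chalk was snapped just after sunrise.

(a), (b), (e)

(a) Entailed — dropping 'just after sunrise' and generalizing the patient leaves a sub-description the original still satisfies.
(b) Entailed — dropping 'just after sunrise' leaves a sub-description the original still satisfies.
(c) Not entailed — 'awkwardly' adds information not in the original event.
(d) Not entailed — 'behind the house' adds information not in the original event.
(e) Entailed — this follows by dropping conjuncts from the snapping event's description.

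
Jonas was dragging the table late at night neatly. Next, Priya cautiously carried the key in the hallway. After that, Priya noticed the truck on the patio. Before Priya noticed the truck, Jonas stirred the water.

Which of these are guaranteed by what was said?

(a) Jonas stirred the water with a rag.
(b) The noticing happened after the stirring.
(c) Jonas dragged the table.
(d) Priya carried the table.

(b), (c)

(a) Not entailed — 'with a rag' adds information not in the original event.
(b) Entailed — the narrative places the stirring before the noticing.
(c) Entailed — 'drag' is an activity; 'was dragging' entails that some dragging happened, so 'dragged' holds.
(d) Not entailed — Priya carried the key, not the table; the table belongs to the dragging event.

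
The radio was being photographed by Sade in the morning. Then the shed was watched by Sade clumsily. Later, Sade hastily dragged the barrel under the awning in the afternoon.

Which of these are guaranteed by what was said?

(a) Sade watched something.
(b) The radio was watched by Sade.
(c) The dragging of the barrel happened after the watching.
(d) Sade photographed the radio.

(a), (c)

(a) Entailed — this follows by dropping conjuncts from the watching event's description.
(b) Not entailed — Sade watched the shed, not the radio; the radio belongs to the photographing event.
(c) Entailed — the narrative places the watching before the dragging.
(d) Not entailed — 'was photographing' is progressive on an accomplishment; it does not entail the completed 'photographed'.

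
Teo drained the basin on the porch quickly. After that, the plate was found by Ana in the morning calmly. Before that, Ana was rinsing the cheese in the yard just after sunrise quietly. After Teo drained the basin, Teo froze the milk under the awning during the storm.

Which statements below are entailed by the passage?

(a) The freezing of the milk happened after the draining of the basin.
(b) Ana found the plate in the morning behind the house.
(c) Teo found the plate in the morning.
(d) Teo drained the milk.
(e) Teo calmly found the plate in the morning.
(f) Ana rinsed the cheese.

(a) Entailed — the narrative places the draining before the freezing.
(b) Not entailed — 'behind the house' adds information not in the original event.
(c) Not entailed — the passage has Ana finding the plate, not Teo.
(d) Not entailed — Teo drained the basin, not the milk; the milk belongs to the freezing event.
(e) Not entailed — the passage has Ana finding the plate, not Teo.
(f) Entailed — 'rinse' is an activity; 'was rinsing' entails that some rinsing happened, so 'rinsed' holds.

(a), (f)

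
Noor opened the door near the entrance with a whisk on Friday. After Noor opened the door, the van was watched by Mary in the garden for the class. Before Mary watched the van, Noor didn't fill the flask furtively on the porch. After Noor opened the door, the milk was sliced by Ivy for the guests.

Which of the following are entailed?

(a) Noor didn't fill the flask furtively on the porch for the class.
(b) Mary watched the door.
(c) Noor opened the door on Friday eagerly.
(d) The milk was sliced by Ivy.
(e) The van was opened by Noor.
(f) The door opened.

(a), (d), (f)

(a) Entailed — under negation, adding a further restriction is entailed: if no such filling event occurred, none occurred for the class either.
(b) Not entailed — Mary watched the van, not the door; the door belongs to the opening event.
(c) Not entailed — 'eagerly' adds information not in the original event.
(d) Entailed — dropping 'for the guests' leaves a sub-description the original still satisfies.
(e) Not entailed — Noor opened the door, not the van; the van belongs to the watching event.
(f) Entailed — 'Noor opened the door' is causative; it entails the inchoative 'the door opened'.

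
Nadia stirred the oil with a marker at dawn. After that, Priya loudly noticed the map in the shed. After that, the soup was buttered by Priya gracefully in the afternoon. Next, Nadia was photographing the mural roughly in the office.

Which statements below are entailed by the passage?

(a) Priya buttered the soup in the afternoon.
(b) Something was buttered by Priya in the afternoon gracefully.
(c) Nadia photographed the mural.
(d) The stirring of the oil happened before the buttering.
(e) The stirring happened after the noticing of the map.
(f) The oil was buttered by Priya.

(a) Entailed — the original entails any weakening of itself; this just drops 'gracefully'.
(b) Entailed — every conjunct here is already in the original buttering event.
(c) Not entailed — 'was photographing' is progressive on an accomplishment; it does not entail the completed 'photographed'.
(d) Entailed — the narrative places the stirring before the buttering.
(e) Not entailed — the narrative places the stirring before the noticing, not after.
(f) Not entailed — Priya buttered the soup, not the oil; the oil belongs to the stirring event.

(a), (b), (d)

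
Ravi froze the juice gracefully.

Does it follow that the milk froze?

no

Nothing is said about any milk; only the juice is affected.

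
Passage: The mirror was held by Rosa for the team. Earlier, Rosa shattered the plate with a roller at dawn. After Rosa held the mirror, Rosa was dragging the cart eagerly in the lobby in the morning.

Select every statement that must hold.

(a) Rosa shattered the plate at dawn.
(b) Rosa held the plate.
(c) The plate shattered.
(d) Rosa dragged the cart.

(a) Entailed — every conjunct here is already in the original shattering event.
(b) Not entailed — Rosa held the mirror, not the plate; the plate belongs to the shattering event.
(c) Entailed — 'Rosa shattered the plate' is causative; it entails the inchoative 'the plate shattered'.
(d) Entailed — 'drag' is an activity; 'was dragging' entails that some dragging happened, so 'dragged' holds.

(a), (c), (d)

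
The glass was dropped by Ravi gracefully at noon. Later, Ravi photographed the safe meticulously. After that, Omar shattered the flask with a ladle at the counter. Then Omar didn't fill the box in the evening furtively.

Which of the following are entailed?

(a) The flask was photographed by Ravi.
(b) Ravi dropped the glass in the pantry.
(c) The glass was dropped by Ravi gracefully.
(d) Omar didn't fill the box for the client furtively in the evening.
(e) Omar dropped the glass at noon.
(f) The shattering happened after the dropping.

(c), (d), (f)

(a) Not entailed — Ravi photographed the safe, not the flask; the flask belongs to the shattering event.
(b) Not entailed — 'in the pantry' adds information not in the original event.
(c) Entailed — this follows by dropping conjuncts from the dropping event's description.
(d) Entailed — under negation, adding a further restriction is entailed: if no such filling event occurred, none occurred for the client either.
(e) Not entailed — the passage has Ravi dropping the glass, not Omar.
(f) Entailed — the narrative places the dropping before the shattering.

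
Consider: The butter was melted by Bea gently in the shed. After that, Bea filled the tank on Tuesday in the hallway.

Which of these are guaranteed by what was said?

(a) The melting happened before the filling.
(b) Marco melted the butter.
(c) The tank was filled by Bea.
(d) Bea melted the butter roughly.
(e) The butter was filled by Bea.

(a) Entailed — the narrative places the melting before the filling.
(b) Not entailed — the passage has Bea melting the butter, not Marco.
(c) Entailed — the original entails any weakening of itself; this just drops 'in the hallway', 'on Tuesday'.
(d) Not entailed — 'roughly' adds a manner not in (and inconsistent with) the original.
(e) Not entailed — Bea filled the tank, not the butter; the butter belongs to the melting event.

(a), (c)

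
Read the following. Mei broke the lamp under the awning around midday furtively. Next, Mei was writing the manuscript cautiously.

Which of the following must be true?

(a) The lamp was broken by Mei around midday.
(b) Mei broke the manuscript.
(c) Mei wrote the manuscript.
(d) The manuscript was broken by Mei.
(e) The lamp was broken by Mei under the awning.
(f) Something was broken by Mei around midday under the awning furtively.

(a), (e), (f)

(a) Entailed — the original entails any weakening of itself; this just drops 'under the awning', 'furtively'.
(b) Not entailed — Mei broke the lamp, not the manuscript; the manuscript belongs to the writing event.
(c) Not entailed — 'was writing' is progressive on an accomplishment; it does not entail the completed 'wrote'.
(d) Not entailed — Mei broke the lamp, not the manuscript; the manuscript belongs to the writing event.
(e) Entailed — dropping 'around midday', 'furtively' leaves a sub-description the original still satisfies.
(f) Entailed — the original entails any weakening of itself; this just generalizes the patient.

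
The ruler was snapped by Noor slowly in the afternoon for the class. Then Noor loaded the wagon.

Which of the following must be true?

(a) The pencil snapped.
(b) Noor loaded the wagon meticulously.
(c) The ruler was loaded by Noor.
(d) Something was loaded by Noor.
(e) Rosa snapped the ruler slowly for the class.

(a) Not entailed — the ruler is what snapped, not the pencil.
(b) Not entailed — 'meticulously' adds information not in the original event.
(c) Not entailed — Noor loaded the wagon, not the ruler; the ruler belongs to the snapping event.
(d) Entailed — every conjunct here is already in the original loading event.
(e) Not entailed — the passage has Noor snapping the ruler, not Rosa.

(d)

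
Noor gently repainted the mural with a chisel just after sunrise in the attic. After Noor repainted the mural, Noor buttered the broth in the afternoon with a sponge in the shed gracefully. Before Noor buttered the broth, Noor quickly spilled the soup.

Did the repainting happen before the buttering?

The narrative orders the repainting before the buttering.

yes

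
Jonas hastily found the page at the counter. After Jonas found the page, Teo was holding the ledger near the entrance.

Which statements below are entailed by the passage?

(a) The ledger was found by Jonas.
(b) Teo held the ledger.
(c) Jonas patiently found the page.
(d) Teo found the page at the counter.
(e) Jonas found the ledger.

(b)

(a) Not entailed — Jonas found the page, not the ledger; the ledger belongs to the holding event.
(b) Entailed — 'hold' is an activity; 'was holding' entails that some holding happened, so 'held' holds.
(c) Not entailed — 'patiently' adds a manner not in (and inconsistent with) the original.
(d) Not entailed — the passage has Jonas finding the page, not Teo.
(e) Not entailed — Jonas found the page, not the ledger; the ledger belongs to the holding event.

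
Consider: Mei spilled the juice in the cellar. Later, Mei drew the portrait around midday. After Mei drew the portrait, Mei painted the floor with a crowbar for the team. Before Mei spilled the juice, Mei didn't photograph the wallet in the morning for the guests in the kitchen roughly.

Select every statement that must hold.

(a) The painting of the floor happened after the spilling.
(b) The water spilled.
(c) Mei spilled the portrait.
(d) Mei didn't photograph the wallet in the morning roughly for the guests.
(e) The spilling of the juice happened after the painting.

(a)

(a) Entailed — the narrative places the spilling before the painting.
(b) Not entailed — the juice is what spilled, not the water.
(c) Not entailed — Mei spilled the juice, not the portrait; the portrait belongs to the drawing event.
(d) Not entailed — dropping 'in the kitchen' under negation is not valid — the original leaves open that Mei photographed the wallet some other way.
(e) Not entailed — the narrative places the spilling before the painting, not after.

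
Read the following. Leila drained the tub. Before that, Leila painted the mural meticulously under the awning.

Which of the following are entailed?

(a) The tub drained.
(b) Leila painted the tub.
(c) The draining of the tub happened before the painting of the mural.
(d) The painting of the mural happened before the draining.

(a), (d)

(a) Entailed — 'Leila drained the tub' is causative; it entails the inchoative 'the tub drained'.
(b) Not entailed — Leila painted the mural, not the tub; the tub belongs to the draining event.
(c) Not entailed — the narrative places the painting before the draining, not after.
(d) Entailed — the narrative places the painting before the draining.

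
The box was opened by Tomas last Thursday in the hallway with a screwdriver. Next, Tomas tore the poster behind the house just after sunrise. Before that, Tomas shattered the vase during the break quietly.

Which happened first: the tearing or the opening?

the opening

The connectives place the opening before the tearing.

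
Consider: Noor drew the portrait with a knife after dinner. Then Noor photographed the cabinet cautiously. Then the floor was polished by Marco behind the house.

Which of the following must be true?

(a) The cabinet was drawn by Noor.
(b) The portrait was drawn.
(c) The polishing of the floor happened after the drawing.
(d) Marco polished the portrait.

(b), (c)

(a) Not entailed — Noor drew the portrait, not the cabinet; the cabinet belongs to the photographing event.
(b) Entailed — the original entails any weakening of itself; this just drops 'with a knife', 'after dinner' and generalizes the agent.
(c) Entailed — the narrative places the drawing before the polishing.
(d) Not entailed — Marco polished the floor, not the portrait; the portrait belongs to the drawing event.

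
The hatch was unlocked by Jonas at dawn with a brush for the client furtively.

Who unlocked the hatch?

'Jonas' marks the agent of the unlocking event.

Jonas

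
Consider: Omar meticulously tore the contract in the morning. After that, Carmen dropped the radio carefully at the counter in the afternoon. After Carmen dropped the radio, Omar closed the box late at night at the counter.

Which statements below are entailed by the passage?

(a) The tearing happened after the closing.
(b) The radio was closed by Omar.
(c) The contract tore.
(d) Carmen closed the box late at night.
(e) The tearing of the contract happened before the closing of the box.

(a) Not entailed — the narrative places the tearing before the closing, not after.
(b) Not entailed — Omar closed the box, not the radio; the radio belongs to the dropping event.
(c) Entailed — 'Omar tore the contract' is causative; it entails the inchoative 'the contract tore'.
(d) Not entailed — the passage has Omar closing the box, not Carmen.
(e) Entailed — the narrative places the tearing before the closing.

(c), (e)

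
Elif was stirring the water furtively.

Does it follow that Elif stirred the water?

'stir' is atelic; if Elif was stirring the water, then Elif stirred the water (for some time).

yes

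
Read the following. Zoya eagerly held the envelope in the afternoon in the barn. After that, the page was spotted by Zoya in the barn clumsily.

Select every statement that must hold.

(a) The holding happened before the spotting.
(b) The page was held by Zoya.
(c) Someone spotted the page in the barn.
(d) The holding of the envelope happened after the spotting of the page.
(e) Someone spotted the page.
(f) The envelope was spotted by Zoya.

(a) Entailed — the narrative places the holding before the spotting.
(b) Not entailed — Zoya held the envelope, not the page; the page belongs to the spotting event.
(c) Entailed — every conjunct here is already in the original spotting event.
(d) Not entailed — the narrative places the holding before the spotting, not after.
(e) Entailed — every conjunct here is already in the original spotting event.
(f) Not entailed — Zoya spotted the page, not the envelope; the envelope belongs to the holding event.

(a), (c), (e)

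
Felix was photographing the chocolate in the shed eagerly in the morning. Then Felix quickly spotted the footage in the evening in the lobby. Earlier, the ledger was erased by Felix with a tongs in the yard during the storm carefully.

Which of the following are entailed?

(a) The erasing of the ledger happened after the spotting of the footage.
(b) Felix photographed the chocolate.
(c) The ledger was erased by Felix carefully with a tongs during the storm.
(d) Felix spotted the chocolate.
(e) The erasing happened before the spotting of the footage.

(a) Not entailed — the narrative places the erasing before the spotting, not after.
(b) Not entailed — 'was photographing' is progressive on an accomplishment; it does not entail the completed 'photographed'.
(c) Entailed — this follows by dropping conjuncts from the erasing event's description.
(d) Not entailed — Felix spotted the footage, not the chocolate; the chocolate belongs to the photographing event.
(e) Entailed — the narrative places the erasing before the spotting.

(c), (e)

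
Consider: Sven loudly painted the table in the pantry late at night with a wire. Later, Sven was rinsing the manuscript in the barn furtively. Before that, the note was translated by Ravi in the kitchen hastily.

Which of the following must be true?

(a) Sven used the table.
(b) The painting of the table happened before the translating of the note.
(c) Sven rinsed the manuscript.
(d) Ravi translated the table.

(a) Not entailed — the table is the patient, not an instrument — Sven used a wire.
(b) Not entailed — the narrative doesn't order the painting relative to the translating.
(c) Entailed — 'rinse' is an activity; 'was rinsing' entails that some rinsing happened, so 'rinsed' holds.
(d) Not entailed — Ravi translated the note, not the table; the table belongs to the painting event.

(c)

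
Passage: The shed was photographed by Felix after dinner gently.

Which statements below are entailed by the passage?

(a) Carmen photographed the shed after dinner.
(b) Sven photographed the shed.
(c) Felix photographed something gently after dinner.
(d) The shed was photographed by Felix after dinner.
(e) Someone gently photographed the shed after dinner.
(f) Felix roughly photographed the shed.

(c), (d), (e)

(a) Not entailed — the passage has Felix photographing the shed, not Carmen.
(b) Not entailed — the passage has Felix photographing the shed, not Sven.
(c) Entailed — this follows by dropping conjuncts from the photographing event's description.
(d) Entailed — the original entails any weakening of itself; this just drops 'gently'.
(e) Entailed — every conjunct here is already in the original photographing event.
(f) Not entailed — 'roughly' adds a manner not in (and inconsistent with) the original.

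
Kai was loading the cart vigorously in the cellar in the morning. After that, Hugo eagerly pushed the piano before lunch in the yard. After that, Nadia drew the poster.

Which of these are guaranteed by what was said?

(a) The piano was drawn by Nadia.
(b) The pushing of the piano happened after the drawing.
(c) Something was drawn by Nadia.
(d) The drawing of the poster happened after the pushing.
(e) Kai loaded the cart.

(c), (d)

(a) Not entailed — Nadia drew the poster, not the piano; the piano belongs to the pushing event.
(b) Not entailed — the narrative places the pushing before the drawing, not after.
(c) Entailed — every conjunct here is already in the original drawing event.
(d) Entailed — the narrative places the pushing before the drawing.
(e) Not entailed — 'was loading' is progressive on an accomplishment; it does not entail the completed 'loaded'.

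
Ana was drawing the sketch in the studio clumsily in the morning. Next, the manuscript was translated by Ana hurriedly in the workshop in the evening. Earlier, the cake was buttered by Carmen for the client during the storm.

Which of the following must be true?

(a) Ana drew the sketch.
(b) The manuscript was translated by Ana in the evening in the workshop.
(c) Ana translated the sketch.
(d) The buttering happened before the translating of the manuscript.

(a) Not entailed — 'was drawing' is progressive on an accomplishment; it does not entail the completed 'drew'.
(b) Entailed — dropping 'hurriedly' leaves a sub-description the original still satisfies.
(c) Not entailed — Ana translated the manuscript, not the sketch; the sketch belongs to the drawing event.
(d) Entailed — the narrative places the buttering before the translating.

(b), (d)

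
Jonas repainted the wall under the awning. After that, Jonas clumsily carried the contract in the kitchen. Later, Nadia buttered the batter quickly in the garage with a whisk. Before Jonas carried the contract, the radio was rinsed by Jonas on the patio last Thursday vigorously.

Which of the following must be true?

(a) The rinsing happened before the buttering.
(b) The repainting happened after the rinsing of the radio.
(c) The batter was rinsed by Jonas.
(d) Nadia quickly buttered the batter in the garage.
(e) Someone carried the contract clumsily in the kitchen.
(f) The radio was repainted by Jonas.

(a) Entailed — the narrative places the rinsing before the buttering.
(b) Not entailed — the narrative doesn't order the rinsing relative to the repainting.
(c) Not entailed — Jonas rinsed the radio, not the batter; the batter belongs to the buttering event.
(d) Entailed — the original entails any weakening of itself; this just drops 'with a whisk'.
(e) Entailed — every conjunct here is already in the original carrying event.
(f) Not entailed — Jonas repainted the wall, not the radio; the radio belongs to the rinsing event.

(a), (d), (e)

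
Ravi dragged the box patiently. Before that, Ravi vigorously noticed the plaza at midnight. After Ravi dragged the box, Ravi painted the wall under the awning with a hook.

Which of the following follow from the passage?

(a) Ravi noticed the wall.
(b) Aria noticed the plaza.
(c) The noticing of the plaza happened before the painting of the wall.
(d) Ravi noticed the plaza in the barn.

(a) Not entailed — Ravi noticed the plaza, not the wall; the wall belongs to the painting event.
(b) Not entailed — the passage has Ravi noticing the plaza, not Aria.
(c) Entailed — the narrative places the noticing before the painting.
(d) Not entailed — 'in the barn' adds information not in the original event.

(c)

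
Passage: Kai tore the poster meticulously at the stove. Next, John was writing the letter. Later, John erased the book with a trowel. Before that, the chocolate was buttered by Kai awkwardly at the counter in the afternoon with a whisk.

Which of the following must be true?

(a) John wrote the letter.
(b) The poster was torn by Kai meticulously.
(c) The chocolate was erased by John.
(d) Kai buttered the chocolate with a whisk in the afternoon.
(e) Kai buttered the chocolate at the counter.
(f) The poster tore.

(b), (d), (e), (f)

(a) Not entailed — 'was writing' is progressive on an accomplishment; it does not entail the completed 'wrote'.
(b) Entailed — this follows by dropping conjuncts from the tearing event's description.
(c) Not entailed — John erased the book, not the chocolate; the chocolate belongs to the buttering event.
(d) Entailed — every conjunct here is already in the original buttering event.
(e) Entailed — dropping 'in the afternoon', 'with a whisk', 'awkwardly' leaves a sub-description the original still satisfies.
(f) Entailed — 'Kai tore the poster' is causative; it entails the inchoative 'the poster tore'.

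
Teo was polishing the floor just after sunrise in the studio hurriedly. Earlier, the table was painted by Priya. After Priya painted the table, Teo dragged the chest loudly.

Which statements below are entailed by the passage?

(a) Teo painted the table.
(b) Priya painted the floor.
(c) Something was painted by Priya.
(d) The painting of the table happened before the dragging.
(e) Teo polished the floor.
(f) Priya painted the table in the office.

(a) Not entailed — the passage has Priya painting the table, not Teo.
(b) Not entailed — Priya painted the table, not the floor; the floor belongs to the polishing event.
(c) Entailed — the original entails any weakening of itself; this just generalizes the patient.
(d) Entailed — the narrative places the painting before the dragging.
(e) Entailed — 'polish' is an activity; 'was polishing' entails that some polishing happened, so 'polished' holds.
(f) Not entailed — 'in the office' adds information not in the original event.

(c), (d), (e)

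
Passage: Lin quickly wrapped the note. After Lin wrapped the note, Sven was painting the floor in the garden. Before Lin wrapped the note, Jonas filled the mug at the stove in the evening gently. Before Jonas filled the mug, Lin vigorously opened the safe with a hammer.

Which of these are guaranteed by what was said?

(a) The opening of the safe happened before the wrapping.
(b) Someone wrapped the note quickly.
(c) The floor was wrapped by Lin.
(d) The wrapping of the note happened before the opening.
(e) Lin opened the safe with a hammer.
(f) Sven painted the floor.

(a) Entailed — the narrative places the opening before the wrapping.
(b) Entailed — this follows by dropping conjuncts from the wrapping event's description.
(c) Not entailed — Lin wrapped the note, not the floor; the floor belongs to the painting event.
(d) Not entailed — the narrative places the opening before the wrapping, not after.
(e) Entailed — the original entails any weakening of itself; this just drops 'vigorously'.
(f) Not entailed — 'was painting' is progressive on an accomplishment; it does not entail the completed 'painted'.

(a), (b), (e)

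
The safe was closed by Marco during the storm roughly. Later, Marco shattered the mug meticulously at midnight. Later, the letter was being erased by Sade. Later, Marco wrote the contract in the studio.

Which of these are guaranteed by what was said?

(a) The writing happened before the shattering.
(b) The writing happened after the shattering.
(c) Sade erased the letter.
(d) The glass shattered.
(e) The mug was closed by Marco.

(b)

(a) Not entailed — the narrative places the shattering before the writing, not after.
(b) Entailed — the narrative places the shattering before the writing.
(c) Not entailed — 'was erasing' is progressive on an accomplishment; it does not entail the completed 'erased'.
(d) Not entailed — the mug is what shattered, not the glass.
(e) Not entailed — Marco closed the safe, not the mug; the mug belongs to the shattering event.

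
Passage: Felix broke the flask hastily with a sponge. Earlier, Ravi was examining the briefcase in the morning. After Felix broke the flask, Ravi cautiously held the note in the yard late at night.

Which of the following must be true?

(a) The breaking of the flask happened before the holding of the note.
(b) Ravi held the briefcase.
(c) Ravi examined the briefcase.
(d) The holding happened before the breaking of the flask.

(a) Entailed — the narrative places the breaking before the holding.
(b) Not entailed — Ravi held the note, not the briefcase; the briefcase belongs to the examining event.
(c) Entailed — 'examine' is an activity; 'was examining' entails that some examining happened, so 'examined' holds.
(d) Not entailed — the narrative places the breaking before the holding, not after.

(a), (c)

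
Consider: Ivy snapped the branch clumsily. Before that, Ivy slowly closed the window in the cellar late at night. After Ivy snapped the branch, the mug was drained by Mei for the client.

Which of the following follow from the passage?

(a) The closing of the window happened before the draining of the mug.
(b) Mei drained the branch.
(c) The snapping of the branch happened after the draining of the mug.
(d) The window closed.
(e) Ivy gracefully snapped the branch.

(a) Entailed — the narrative places the closing before the draining.
(b) Not entailed — Mei drained the mug, not the branch; the branch belongs to the snapping event.
(c) Not entailed — the narrative places the snapping before the draining, not after.
(d) Entailed — 'Ivy closed the window' is causative; it entails the inchoative 'the window closed'.
(e) Not entailed — 'gracefully' adds a manner not in (and inconsistent with) the original.

(a), (d)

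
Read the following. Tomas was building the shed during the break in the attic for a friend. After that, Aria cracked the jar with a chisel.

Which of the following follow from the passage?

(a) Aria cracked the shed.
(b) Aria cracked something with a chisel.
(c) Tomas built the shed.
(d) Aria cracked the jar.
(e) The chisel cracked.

(b), (d)

(a) Not entailed — Aria cracked the jar, not the shed; the shed belongs to the building event.
(b) Entailed — this follows by dropping conjuncts from the cracking event's description.
(c) Not entailed — 'was building' is progressive on an accomplishment; it does not entail the completed 'built'.
(d) Entailed — dropping 'with a chisel' leaves a sub-description the original still satisfies.
(e) Not entailed — the jar is what cracked, not the chisel.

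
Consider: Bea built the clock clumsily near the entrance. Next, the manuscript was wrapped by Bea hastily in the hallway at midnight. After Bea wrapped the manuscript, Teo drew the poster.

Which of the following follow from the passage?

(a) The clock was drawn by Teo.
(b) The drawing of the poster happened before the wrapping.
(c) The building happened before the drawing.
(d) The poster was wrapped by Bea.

(a) Not entailed — Teo drew the poster, not the clock; the clock belongs to the building event.
(b) Not entailed — the narrative places the wrapping before the drawing, not after.
(c) Entailed — the narrative places the building before the drawing.
(d) Not entailed — Bea wrapped the manuscript, not the poster; the poster belongs to the drawing event.

(c)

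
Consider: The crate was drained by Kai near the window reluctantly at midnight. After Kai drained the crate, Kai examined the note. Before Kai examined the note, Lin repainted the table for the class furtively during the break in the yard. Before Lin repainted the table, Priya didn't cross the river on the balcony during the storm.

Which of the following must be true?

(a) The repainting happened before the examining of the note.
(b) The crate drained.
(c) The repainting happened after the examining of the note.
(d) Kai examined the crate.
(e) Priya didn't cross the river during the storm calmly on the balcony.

(a) Entailed — the narrative places the repainting before the examining.
(b) Entailed — 'Kai drained the crate' is causative; it entails the inchoative 'the crate drained'.
(c) Not entailed — the narrative places the repainting before the examining, not after.
(d) Not entailed — Kai examined the note, not the crate; the crate belongs to the draining event.
(e) Entailed — under negation, adding a further restriction is entailed: if no such crossing event occurred, none occurred calmly either.

(a), (b), (e)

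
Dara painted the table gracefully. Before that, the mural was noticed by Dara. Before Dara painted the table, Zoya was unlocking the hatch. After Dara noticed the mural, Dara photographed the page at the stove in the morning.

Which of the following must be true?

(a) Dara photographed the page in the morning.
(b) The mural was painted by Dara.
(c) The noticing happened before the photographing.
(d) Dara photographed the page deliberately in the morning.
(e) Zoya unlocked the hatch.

(a), (c)

(a) Entailed — dropping 'at the stove' leaves a sub-description the original still satisfies.
(b) Not entailed — Dara painted the table, not the mural; the mural belongs to the noticing event.
(c) Entailed — the narrative places the noticing before the photographing.
(d) Not entailed — 'deliberately' adds information not in the original event.
(e) Not entailed — 'was unlocking' is progressive on an accomplishment; it does not entail the completed 'unlocked'.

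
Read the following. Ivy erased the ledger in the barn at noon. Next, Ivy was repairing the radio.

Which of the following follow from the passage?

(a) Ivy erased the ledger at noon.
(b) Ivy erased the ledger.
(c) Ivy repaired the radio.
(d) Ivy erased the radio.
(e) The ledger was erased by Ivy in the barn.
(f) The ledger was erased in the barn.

(a), (b), (e), (f)

(a) Entailed — every conjunct here is already in the original erasing event.
(b) Entailed — every conjunct here is already in the original erasing event.
(c) Not entailed — 'was repairing' is progressive on an accomplishment; it does not entail the completed 'repaired'.
(d) Not entailed — Ivy erased the ledger, not the radio; the radio belongs to the repairing event.
(e) Entailed — the original entails any weakening of itself; this just drops 'at noon'.
(f) Entailed — the original entails any weakening of itself; this just drops 'at noon' and generalizes the agent.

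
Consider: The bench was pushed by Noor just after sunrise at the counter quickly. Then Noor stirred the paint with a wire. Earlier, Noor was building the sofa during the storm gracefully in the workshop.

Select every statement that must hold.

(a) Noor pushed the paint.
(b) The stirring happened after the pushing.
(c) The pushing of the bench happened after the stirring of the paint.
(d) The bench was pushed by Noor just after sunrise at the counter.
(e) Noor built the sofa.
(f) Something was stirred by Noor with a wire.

(a) Not entailed — Noor pushed the bench, not the paint; the paint belongs to the stirring event.
(b) Entailed — the narrative places the pushing before the stirring.
(c) Not entailed — the narrative places the pushing before the stirring, not after.
(d) Entailed — every conjunct here is already in the original pushing event.
(e) Not entailed — 'was building' is progressive on an accomplishment; it does not entail the completed 'built'.
(f) Entailed — this follows by dropping conjuncts from the stirring event's description.

(b), (d), (f)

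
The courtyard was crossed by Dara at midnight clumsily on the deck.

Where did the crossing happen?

on the deck

'on the deck' marks the location of the crossing event.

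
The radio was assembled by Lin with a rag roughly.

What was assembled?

'the radio' marks the patient of the assembling event.

the radio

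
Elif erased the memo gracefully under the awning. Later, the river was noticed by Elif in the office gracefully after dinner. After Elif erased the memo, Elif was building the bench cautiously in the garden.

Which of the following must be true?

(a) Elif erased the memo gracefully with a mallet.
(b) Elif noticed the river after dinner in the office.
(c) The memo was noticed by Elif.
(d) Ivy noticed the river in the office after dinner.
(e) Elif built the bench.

(b)

(a) Not entailed — 'with a mallet' adds information not in the original event.
(b) Entailed — every conjunct here is already in the original noticing event.
(c) Not entailed — Elif noticed the river, not the memo; the memo belongs to the erasing event.
(d) Not entailed — the passage has Elif noticing the river, not Ivy.
(e) Not entailed — 'was building' is progressive on an accomplishment; it does not entail the completed 'built'.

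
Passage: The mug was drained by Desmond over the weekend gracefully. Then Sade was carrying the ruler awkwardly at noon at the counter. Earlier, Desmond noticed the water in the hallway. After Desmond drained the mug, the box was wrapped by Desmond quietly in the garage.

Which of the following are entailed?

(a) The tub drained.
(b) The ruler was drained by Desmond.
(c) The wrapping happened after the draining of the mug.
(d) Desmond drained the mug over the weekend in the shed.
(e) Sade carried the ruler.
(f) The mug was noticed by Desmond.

(c), (e)

(a) Not entailed — the mug is what drained, not the tub.
(b) Not entailed — Desmond drained the mug, not the ruler; the ruler belongs to the carrying event.
(c) Entailed — the narrative places the draining before the wrapping.
(d) Not entailed — 'in the shed' adds information not in the original event.
(e) Entailed — 'carry' is an activity; 'was carrying' entails that some carrying happened, so 'carried' holds.
(f) Not entailed — Desmond noticed the water, not the mug; the mug belongs to the draining event.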